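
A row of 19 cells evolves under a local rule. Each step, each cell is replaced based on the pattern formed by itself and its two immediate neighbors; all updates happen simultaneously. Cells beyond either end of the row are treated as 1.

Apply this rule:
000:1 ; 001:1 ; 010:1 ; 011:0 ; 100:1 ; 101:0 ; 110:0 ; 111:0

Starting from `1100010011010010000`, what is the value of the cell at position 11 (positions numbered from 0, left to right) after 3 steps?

1

step 1: 0011111100011111111
step 2: 1100000011100000000
step 3: 0011111100011111111
position 11 holds 1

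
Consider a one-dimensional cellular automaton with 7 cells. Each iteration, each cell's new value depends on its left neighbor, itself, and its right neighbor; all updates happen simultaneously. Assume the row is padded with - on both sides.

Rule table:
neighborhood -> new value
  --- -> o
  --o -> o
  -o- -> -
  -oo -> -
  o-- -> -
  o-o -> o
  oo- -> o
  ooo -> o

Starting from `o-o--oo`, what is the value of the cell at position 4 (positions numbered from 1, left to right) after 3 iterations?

iteration 1: -o--o-o
iteration 2: o--o-o-
iteration 3: --o-o--
position 4 holds -

-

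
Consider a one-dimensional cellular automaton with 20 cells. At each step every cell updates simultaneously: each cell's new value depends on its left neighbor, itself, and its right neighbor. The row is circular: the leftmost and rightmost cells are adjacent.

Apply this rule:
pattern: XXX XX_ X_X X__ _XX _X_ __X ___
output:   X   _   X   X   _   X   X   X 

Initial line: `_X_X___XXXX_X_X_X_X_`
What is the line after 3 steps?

step 1: XXXXXXX_XX_XXXXXXXXX
step 2: XXXXXX_X__X_XXXXXXXX
step 3: XXXXX_XXXXXX_XXXXXXX

XXXXX_XXXXXX_XXXXXXX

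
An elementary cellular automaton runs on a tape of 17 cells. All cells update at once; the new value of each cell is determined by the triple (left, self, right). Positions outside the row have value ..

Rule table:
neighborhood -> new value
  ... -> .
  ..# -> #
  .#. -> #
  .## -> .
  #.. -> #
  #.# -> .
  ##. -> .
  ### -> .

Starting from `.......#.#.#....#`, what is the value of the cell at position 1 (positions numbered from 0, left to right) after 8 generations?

.

generation 1: ......##.#.##..##
generation 2: .....#...#...##..
generation 3: ....###.###.#..#.
generation 4: ...#........#####
generation 5: ..###......#.....
generation 6: .#...#....###....
generation 7: ###.###..#...#...
generation 8: .......####.###..
position 1 holds .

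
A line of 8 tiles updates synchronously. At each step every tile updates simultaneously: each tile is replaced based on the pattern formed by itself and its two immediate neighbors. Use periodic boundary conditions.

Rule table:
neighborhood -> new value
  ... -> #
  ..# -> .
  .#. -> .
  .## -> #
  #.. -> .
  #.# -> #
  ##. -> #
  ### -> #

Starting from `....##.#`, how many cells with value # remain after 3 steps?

step 1: .##.###.
step 2: .######.
step 3: .######.
count of #: 6

6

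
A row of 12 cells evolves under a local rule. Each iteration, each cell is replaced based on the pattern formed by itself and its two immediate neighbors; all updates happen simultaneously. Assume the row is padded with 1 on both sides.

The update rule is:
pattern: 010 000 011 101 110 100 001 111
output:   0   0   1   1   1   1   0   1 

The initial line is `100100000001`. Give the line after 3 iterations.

iteration 1: 110010000001
iteration 2: 111001000001
iteration 3: 111100100001

111100100001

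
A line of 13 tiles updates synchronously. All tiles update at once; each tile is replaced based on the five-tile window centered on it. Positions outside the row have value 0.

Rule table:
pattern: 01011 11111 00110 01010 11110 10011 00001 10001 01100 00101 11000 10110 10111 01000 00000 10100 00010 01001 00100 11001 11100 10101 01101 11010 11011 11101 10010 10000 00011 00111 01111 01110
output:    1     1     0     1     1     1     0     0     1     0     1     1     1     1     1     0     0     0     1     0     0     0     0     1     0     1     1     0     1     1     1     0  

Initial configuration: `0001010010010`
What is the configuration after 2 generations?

1100101000100

generation 1: 1000100110111
generation 2: 1100101000100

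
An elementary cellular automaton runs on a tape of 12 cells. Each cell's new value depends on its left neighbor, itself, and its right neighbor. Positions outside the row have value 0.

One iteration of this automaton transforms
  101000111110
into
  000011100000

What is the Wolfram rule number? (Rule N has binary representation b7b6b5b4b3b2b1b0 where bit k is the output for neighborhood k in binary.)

position 7: 111 → 0  (bit 7 = 0)
position 10: 110 → 0  (bit 6 = 0)
position 1: 101 → 0  (bit 5 = 0)
position 3: 100 → 0  (bit 4 = 0)
position 6: 011 → 1  (bit 3 = 1)
position 0: 010 → 0  (bit 2 = 0)
position 5: 001 → 1  (bit 1 = 1)
position 4: 000 → 1  (bit 0 = 1)
bits b7..b0 = 00001011 = 11

11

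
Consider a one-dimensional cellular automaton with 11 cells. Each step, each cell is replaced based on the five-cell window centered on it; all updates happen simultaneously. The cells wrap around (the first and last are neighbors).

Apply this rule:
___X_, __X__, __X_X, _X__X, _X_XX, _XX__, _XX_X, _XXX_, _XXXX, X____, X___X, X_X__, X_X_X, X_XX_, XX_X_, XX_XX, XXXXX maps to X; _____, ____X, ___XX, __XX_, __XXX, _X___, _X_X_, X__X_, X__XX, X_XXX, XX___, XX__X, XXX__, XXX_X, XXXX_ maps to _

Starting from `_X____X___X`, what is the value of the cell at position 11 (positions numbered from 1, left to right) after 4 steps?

X

_X_X_XX_XXX
XX_XXXXX_X_
XXX_XX__XXX
X__XXX___XX
position 11 holds X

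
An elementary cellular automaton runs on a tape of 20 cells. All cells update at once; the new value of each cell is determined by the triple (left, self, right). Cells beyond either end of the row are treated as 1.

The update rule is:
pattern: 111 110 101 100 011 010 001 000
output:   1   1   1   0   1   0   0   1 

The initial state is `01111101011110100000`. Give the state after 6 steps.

step 1: 11111110111111001110
step 2: 11111111111111001111
step 3: 11111111111111001111  (fixed point — unchanged through step 6)

11111111111111001111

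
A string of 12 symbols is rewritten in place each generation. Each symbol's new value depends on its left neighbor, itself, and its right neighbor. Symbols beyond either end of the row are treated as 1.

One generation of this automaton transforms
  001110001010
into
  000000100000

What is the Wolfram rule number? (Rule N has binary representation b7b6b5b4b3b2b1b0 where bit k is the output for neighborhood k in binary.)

1

position 3: 111 → 0  (bit 7 = 0)
position 4: 110 → 0  (bit 6 = 0)
position 9: 101 → 0  (bit 5 = 0)
position 0: 100 → 0  (bit 4 = 0)
position 2: 011 → 0  (bit 3 = 0)
position 8: 010 → 0  (bit 2 = 0)
position 1: 001 → 0  (bit 1 = 0)
position 6: 000 → 1  (bit 0 = 1)
bits b7..b0 = 00000001 = 1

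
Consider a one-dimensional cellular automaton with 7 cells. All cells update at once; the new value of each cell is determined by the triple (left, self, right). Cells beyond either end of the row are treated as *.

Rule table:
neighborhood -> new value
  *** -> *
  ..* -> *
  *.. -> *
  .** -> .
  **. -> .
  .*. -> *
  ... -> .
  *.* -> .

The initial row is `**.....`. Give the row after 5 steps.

..*....

*.*...*
..**.*.
**...*.
*.*.**.
..*....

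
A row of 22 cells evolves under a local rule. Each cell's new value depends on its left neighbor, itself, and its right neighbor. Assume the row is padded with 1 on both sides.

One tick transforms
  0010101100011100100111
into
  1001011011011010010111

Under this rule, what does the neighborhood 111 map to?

At position 12 the neighborhood is 111; the next row has 1 there.

1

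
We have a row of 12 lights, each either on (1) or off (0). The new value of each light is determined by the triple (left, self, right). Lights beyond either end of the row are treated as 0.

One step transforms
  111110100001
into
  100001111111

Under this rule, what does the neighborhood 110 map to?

0

At position 4 the neighborhood is 110; the next row has 0 there.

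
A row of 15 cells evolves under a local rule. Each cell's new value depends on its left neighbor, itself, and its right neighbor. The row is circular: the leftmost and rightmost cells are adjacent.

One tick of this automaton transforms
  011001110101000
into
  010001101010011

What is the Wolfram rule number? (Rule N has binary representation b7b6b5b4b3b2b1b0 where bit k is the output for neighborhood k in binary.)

169

position 6: 111 → 1  (bit 7 = 1)
position 2: 110 → 0  (bit 6 = 0)
position 8: 101 → 1  (bit 5 = 1)
position 3: 100 → 0  (bit 4 = 0)
position 1: 011 → 1  (bit 3 = 1)
position 9: 010 → 0  (bit 2 = 0)
position 0: 001 → 0  (bit 1 = 0)
position 13: 000 → 1  (bit 0 = 1)
bits b7..b0 = 10101001 = 169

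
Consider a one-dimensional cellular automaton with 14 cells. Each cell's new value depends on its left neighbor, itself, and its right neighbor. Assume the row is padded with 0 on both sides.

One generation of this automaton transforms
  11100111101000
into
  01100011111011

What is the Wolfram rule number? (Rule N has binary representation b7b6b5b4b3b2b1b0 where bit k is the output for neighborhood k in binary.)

position 1: 111 → 1  (bit 7 = 1)
position 2: 110 → 1  (bit 6 = 1)
position 9: 101 → 1  (bit 5 = 1)
position 3: 100 → 0  (bit 4 = 0)
position 0: 011 → 0  (bit 3 = 0)
position 10: 010 → 1  (bit 2 = 1)
position 4: 001 → 0  (bit 1 = 0)
position 12: 000 → 1  (bit 0 = 1)
bits b7..b0 = 11100101 = 229

229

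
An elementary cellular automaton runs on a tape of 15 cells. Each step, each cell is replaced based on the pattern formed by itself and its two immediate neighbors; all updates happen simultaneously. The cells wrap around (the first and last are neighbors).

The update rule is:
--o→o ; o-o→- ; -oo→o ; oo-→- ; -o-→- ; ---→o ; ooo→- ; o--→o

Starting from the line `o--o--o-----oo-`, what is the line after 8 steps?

-oo-oo-oooooo--
oo--o--o-----oo
--oo-oo-oooooo-
ooo--o--o-----o
---oo-oo-oooooo
oooo--o--o-----
o---oo-oo-ooooo
-oooo--o--o----

-oooo--o--o----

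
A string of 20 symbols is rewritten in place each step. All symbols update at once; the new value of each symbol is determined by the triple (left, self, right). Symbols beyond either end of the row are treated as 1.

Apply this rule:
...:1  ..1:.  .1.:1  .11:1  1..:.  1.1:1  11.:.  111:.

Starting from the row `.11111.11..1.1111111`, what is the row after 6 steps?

11....11...111......
...11.1..1.1...1111.
.1.1.11..111.1.1...1
111111...1..1111.1.1
.......1.1..1...1111
.11111.111..1.1.1...

.11111.111..1.1.1...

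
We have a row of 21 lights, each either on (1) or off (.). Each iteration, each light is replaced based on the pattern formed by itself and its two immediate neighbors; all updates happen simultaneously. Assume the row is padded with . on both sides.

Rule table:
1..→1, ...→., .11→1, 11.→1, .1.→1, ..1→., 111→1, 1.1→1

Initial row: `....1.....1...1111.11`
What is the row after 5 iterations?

....11....11..1111111
....111...111.1111111
....1111..11111111111
....11111.11111111111
....11111111111111111

....11111111111111111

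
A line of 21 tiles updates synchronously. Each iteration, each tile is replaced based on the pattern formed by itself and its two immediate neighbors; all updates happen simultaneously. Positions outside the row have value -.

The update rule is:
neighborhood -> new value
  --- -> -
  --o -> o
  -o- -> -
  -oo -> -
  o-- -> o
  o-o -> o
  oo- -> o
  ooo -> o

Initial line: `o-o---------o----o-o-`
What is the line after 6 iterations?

o-o-o-o-o-o-o-o-o-oo-

-o-o-------o-o--o-o-o
o-o-o-----o-o-oo-o-o-
-o-o-o---o-o-o-oo-o-o
o-o-o-o-o-o-o-o-oo-o-
-o-o-o-o-o-o-o-o-oo-o
o-o-o-o-o-o-o-o-o-oo-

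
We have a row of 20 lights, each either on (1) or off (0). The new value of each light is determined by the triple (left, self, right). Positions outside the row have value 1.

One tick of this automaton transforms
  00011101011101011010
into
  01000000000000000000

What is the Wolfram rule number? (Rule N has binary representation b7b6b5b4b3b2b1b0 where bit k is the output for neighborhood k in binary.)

1

position 4: 111 → 0  (bit 7 = 0)
position 5: 110 → 0  (bit 6 = 0)
position 6: 101 → 0  (bit 5 = 0)
position 0: 100 → 0  (bit 4 = 0)
position 3: 011 → 0  (bit 3 = 0)
position 7: 010 → 0  (bit 2 = 0)
position 2: 001 → 0  (bit 1 = 0)
position 1: 000 → 1  (bit 0 = 1)
bits b7..b0 = 00000001 = 1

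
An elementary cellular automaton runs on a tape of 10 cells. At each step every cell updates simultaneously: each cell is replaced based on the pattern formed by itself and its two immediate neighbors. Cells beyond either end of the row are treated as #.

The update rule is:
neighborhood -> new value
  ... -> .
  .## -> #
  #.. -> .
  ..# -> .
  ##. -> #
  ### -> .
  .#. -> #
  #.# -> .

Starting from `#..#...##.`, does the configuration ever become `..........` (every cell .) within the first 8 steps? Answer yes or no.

#..#...##.  (fixed point — unchanged through step 8)
step 8 is #..#...##., still not uniform .

no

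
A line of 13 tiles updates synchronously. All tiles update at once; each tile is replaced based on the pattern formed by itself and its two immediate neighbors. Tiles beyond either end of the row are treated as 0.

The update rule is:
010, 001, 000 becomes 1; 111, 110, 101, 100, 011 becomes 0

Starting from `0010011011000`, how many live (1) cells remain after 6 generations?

1110100000011
0000101111100
1111100000001
0000001111111
1111110000000
0000000111111
count of 1: 6

6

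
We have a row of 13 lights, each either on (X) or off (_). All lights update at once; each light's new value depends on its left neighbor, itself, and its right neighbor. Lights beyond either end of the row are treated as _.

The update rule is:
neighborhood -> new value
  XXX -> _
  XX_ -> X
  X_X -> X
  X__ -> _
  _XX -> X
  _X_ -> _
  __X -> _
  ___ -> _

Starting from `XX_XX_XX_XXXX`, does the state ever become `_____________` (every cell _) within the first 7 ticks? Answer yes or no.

XXXXXXXXXX__X
X________X___
_____________
all cells are _ at tick 3

yes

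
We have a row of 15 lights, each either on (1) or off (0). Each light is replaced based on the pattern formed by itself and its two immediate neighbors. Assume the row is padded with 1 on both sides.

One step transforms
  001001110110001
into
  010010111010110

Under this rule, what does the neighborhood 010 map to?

At position 2 the neighborhood is 010; the next row has 0 there.

0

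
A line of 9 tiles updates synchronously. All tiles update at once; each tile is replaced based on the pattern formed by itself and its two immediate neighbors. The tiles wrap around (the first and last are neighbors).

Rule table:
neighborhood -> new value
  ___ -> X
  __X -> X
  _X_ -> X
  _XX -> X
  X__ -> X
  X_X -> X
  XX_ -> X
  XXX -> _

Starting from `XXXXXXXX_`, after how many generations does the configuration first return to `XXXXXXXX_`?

2

generation 1: X______XX
generation 2: XXXXXXXX_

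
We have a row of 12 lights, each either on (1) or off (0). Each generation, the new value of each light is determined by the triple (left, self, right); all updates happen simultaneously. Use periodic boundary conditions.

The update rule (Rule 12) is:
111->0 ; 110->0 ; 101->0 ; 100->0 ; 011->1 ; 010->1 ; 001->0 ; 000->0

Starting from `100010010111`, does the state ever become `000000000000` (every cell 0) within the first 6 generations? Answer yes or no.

no

000010010100
000010010100  (fixed point — unchanged through generation 6)
generation 6 is 000010010100, still not uniform 0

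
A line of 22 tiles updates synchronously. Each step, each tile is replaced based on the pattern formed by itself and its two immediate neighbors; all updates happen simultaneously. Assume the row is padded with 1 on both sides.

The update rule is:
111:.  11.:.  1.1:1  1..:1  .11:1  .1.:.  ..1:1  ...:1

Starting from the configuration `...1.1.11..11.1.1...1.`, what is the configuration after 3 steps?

111.11.11.11.1.11.111.

111.1.11.111.1.1.111.1
...1.11.11..1.1.11..11
111.11.11.11.1.11.111.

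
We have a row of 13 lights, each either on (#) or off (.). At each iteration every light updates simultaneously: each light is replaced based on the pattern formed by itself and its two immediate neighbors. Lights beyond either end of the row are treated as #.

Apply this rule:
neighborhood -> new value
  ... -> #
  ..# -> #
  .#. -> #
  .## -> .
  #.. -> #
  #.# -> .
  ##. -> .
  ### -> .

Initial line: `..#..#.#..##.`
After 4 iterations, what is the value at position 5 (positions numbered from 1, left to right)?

######.###...
..........###
##########...
..........###
position 5 holds .

.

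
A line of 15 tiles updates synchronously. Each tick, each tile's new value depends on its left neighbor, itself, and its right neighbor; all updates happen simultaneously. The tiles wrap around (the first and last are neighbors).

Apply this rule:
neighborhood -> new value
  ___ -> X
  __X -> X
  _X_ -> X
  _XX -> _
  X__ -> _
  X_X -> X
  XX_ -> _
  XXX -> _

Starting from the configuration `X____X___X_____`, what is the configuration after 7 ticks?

tick 1: X_XXXX_XXX_XXXX
tick 2: _X____X___X____
tick 3: XX_XXXX_XXX_XXX
tick 4: __X____X___X___
tick 5: XXX_XXXX_XXX_XX
tick 6: ___X____X___X__
tick 7: XXXX_XXXX_XXX_X

XXXX_XXXX_XXX_X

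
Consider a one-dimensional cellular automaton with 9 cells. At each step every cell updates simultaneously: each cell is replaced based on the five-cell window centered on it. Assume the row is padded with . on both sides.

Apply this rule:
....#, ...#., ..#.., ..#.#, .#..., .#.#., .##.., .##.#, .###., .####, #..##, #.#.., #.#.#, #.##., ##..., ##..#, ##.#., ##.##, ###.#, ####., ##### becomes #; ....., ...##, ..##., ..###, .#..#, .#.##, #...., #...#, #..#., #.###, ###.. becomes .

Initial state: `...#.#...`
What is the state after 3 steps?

.######..
..####.#.
#..######

#..######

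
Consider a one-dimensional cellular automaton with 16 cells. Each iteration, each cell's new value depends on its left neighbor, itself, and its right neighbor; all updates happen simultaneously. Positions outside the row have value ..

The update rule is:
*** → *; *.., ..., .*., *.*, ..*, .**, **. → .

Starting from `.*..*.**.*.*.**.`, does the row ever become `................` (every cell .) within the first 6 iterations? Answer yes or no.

................
all cells are . at iteration 1

yes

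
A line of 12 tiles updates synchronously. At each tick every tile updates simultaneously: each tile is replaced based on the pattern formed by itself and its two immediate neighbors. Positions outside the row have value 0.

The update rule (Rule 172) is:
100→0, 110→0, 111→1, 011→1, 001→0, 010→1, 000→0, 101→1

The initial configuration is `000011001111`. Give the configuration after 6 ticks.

000010001110
000010001100
000010001000
000010001000  (fixed point — unchanged through tick 6)

000010001000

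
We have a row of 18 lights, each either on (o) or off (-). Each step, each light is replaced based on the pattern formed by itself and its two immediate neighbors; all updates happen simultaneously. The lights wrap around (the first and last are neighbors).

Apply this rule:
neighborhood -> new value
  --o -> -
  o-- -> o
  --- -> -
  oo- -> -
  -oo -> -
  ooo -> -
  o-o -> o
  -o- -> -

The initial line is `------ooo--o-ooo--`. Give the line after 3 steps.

step 1: ---------o--o---o-
step 2: ----------o--o---o
step 3: o----------o--o---

o----------o--o---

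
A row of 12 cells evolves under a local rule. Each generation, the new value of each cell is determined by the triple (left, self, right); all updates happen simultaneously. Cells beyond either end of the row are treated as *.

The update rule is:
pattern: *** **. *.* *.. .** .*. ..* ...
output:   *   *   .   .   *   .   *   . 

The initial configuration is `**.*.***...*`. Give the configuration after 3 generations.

**.*****.***

generation 1: **...***..**
generation 2: **..****.***
generation 3: **.*****.***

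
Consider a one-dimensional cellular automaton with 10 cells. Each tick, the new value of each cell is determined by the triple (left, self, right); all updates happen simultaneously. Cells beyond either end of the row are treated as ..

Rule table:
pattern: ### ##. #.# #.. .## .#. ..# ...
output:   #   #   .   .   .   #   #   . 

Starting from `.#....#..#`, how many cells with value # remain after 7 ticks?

7

##...##.##
.#..#.#..#
##.##.#.##
.#..#.#..#  (repeats tick 2; period 2)
tick 7: ##.##.#.##
count of #: 7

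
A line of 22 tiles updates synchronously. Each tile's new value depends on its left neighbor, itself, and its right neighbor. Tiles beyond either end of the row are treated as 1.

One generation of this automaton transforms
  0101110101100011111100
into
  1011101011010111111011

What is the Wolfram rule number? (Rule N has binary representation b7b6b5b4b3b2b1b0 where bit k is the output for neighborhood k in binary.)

position 4: 111 → 1  (bit 7 = 1)
position 5: 110 → 0  (bit 6 = 0)
position 0: 101 → 1  (bit 5 = 1)
position 11: 100 → 1  (bit 4 = 1)
position 3: 011 → 1  (bit 3 = 1)
position 1: 010 → 0  (bit 2 = 0)
position 13: 001 → 1  (bit 1 = 1)
position 12: 000 → 0  (bit 0 = 0)
bits b7..b0 = 10111010 = 186

186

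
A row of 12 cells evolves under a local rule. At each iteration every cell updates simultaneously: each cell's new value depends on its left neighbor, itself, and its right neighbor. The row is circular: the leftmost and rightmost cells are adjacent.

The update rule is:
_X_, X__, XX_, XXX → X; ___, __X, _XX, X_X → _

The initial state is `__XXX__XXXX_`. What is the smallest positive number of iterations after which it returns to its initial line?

12

___XXX__XXXX
X___XXX__XXX
XX___XXX__XX
XXX___XXX__X
XXXX___XXX__
_XXXX___XXX_
__XXXX___XXX
X__XXXX___XX
XX__XXXX___X
XXX__XXXX___
_XXX__XXXX__
__XXX__XXXX_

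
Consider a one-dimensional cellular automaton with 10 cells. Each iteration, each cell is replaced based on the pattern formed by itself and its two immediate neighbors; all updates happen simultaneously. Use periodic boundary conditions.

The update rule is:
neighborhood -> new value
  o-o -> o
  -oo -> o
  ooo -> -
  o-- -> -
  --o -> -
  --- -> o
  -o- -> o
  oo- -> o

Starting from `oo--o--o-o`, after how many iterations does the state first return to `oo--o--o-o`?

-o--o--ooo
oo--o--o-o

2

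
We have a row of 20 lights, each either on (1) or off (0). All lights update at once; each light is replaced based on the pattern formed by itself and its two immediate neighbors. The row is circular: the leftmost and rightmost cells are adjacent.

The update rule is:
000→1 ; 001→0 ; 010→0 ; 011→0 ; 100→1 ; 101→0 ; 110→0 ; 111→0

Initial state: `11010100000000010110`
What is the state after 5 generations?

00000011111111000000
11111000000000111111
00000111111110000000
11110000000001111111
00001111111100000000

00001111111100000000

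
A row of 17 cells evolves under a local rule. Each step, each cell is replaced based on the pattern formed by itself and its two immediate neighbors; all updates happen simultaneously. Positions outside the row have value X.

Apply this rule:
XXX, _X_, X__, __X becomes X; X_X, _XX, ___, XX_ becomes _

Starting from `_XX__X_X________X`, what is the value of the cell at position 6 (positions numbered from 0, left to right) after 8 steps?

_

___XXX_XX______X_
X_X_X____X____XX_
__X_XX__XXX__X___
XXX___XX_X_XXXX_X
XX_X_X___X__XX___
X__X_XX_XXXX__X_X
_XXX_____XX_XXX__
__X_X___X____X_XX
position 6 holds _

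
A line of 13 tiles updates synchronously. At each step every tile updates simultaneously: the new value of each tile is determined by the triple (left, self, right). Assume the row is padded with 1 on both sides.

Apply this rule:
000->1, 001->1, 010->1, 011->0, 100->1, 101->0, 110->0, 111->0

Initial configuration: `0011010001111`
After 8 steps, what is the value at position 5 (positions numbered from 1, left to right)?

1100011110000
0011100001111
1100011110000  (repeats step 1; period 2)
step 8: 0011100001111
position 5 holds 1

1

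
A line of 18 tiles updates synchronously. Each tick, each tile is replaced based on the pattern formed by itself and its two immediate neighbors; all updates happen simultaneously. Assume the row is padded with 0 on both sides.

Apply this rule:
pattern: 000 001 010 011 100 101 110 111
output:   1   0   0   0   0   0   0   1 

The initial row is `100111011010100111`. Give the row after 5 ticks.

111111100111001111

000010000000000010
111000111111111000
010010011111110011
000000001111100000
111111100111001111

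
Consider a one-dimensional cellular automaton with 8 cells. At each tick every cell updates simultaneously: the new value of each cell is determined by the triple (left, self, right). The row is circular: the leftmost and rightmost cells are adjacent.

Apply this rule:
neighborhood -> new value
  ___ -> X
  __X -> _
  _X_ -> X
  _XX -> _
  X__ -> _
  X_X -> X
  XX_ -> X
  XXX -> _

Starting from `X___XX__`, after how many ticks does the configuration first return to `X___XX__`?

24

X_X__X__
XXX__X__
__X__X__
X_X__X_X
XXX__XX_
__X___XX
__X_X__X
__XXX__X
____X__X
_XX_X__X
X_XXX__X
XX__X___
_X__X_X_
_X__XXX_
_X____X_
_X_XX_X_
_XX_XXX_
__XX__X_
X__X__X_
X__X__XX
X__X____
X__X_XX_
X__XX_XX
X___XX__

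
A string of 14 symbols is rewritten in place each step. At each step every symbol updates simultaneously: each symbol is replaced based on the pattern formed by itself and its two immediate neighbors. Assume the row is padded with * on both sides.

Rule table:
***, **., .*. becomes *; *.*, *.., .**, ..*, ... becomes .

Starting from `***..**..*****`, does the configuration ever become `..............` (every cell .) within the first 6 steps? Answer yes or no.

no

***...*...****
***...*....***
***...*.....**
***...*......*
***...*.......
***...*.......
step 6 is ***...*......., still not uniform .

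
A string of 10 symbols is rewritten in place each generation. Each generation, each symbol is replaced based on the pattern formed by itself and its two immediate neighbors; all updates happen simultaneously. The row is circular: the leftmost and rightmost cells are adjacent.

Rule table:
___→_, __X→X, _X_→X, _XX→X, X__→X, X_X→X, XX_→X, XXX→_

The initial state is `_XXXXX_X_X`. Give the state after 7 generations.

XXXXXXX___

XX___XXXXX
_XX_XX____
XXXXXXX___
X_____XX_X
XX___XXXXX  (repeats generation 1; period 4)
generation 7: XXXXXXX___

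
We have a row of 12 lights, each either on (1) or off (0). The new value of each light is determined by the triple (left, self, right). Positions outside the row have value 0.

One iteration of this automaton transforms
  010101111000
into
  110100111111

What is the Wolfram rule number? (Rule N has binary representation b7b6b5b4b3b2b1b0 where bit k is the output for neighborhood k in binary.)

215

position 6: 111 → 1  (bit 7 = 1)
position 8: 110 → 1  (bit 6 = 1)
position 2: 101 → 0  (bit 5 = 0)
position 9: 100 → 1  (bit 4 = 1)
position 5: 011 → 0  (bit 3 = 0)
position 1: 010 → 1  (bit 2 = 1)
position 0: 001 → 1  (bit 1 = 1)
position 10: 000 → 1  (bit 0 = 1)
bits b7..b0 = 11010111 = 215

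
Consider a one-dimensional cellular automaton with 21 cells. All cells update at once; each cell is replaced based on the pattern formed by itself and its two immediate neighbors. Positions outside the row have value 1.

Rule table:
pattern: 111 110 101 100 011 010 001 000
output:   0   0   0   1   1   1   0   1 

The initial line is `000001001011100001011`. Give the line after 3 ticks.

111101101010011101010
000001001011010001010
111101101010011101010

111101101010011101010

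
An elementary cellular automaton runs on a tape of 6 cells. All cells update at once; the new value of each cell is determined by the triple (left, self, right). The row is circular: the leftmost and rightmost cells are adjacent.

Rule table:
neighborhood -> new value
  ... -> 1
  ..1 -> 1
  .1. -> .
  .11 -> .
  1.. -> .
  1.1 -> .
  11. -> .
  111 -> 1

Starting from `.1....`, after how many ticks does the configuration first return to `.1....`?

1..111
..1.11
.1....

3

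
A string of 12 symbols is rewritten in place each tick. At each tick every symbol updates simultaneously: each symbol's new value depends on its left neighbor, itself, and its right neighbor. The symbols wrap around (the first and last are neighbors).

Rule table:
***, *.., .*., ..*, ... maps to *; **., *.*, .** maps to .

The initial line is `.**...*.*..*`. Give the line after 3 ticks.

.*....***...

...****.****
***.**...**.
.*....***...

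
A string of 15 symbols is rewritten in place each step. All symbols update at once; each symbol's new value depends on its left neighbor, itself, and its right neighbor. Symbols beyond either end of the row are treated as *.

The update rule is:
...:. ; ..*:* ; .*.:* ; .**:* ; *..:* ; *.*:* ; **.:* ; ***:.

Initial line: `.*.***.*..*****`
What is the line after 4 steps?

**********.....

step 1: ****.******....
step 2: ...***....**..*
step 3: *.**.**..******
step 4: **********.....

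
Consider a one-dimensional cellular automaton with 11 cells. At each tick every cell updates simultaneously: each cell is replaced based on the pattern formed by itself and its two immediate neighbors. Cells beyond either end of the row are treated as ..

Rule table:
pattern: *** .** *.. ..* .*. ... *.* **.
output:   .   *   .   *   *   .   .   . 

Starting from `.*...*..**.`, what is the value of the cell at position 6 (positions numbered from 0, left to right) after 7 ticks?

.

**..**.**..
*..**..*...
*.**..**...
*.*..**....
*.*.**.....
*.*.*......
*.*.*......
position 6 holds .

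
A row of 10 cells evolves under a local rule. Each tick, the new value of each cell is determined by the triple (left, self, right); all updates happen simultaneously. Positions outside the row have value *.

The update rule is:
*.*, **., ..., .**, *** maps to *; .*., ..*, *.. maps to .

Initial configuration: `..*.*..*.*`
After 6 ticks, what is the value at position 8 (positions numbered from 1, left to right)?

*

...*....**
.*...**.**
*..*.*****
*...******
*.*.******
**.*******
position 8 holds *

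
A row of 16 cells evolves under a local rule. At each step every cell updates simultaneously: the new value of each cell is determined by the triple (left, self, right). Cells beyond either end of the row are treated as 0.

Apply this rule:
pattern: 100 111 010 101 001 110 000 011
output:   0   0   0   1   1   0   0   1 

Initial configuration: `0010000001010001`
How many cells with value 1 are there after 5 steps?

0100000010100010
1000000101000100
0000001010001000
0000010100010000
0000101000100000
count of 1: 3

3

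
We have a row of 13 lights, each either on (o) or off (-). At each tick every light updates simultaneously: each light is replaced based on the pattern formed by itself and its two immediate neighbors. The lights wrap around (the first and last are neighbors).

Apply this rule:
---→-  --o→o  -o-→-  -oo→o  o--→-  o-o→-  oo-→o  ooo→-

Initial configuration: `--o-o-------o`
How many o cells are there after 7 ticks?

-o---------o-
o---------o--
---------o--o
--------o--o-
-------o--o--
------o--o---
-----o--o----
count of o: 2

2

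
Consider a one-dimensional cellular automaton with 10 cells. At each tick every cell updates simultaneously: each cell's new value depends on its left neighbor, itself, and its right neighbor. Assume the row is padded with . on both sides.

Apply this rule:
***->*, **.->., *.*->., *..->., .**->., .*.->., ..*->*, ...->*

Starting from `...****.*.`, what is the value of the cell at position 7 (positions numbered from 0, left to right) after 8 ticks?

*

***.**....
.*.....***
*..****.*.
..*.**....
**.....***
...****.*.  (repeats tick 0; period 6)
tick 8: .*.....***
position 7 holds *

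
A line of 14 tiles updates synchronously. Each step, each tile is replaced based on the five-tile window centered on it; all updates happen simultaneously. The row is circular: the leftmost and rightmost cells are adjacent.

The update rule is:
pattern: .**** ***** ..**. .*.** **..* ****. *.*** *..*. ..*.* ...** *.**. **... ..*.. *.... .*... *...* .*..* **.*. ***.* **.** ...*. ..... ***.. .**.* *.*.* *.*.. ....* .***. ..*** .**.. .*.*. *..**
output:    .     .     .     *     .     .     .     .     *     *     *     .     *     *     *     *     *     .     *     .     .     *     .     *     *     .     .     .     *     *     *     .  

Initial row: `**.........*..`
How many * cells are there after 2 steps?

step 1: .*.******..**.
step 2: .**.........*.
count of *: 3

3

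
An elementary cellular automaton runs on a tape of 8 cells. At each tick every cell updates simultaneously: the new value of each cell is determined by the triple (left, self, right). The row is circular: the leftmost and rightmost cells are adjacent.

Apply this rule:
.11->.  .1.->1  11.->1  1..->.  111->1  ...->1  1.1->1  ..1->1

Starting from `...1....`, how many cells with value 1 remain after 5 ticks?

1111.111
11111.11
111111.1
1111111.
.1111111
count of 1: 7

7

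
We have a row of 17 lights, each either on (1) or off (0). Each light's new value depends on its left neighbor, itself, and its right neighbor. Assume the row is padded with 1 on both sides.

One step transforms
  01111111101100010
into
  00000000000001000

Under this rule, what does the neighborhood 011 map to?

0

At position 1 the neighborhood is 011; the next row has 0 there.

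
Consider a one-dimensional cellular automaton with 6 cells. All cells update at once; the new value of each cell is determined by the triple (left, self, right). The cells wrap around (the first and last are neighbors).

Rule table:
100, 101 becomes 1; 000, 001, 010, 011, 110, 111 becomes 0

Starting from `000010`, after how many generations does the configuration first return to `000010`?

generation 1: 000001
generation 2: 100000
generation 3: 010000
generation 4: 001000
generation 5: 000100
generation 6: 000010

6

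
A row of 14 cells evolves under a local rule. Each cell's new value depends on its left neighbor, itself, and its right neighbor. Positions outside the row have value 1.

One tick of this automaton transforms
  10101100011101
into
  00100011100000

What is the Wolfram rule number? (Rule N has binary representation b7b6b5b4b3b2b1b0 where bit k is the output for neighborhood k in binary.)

position 10: 111 → 0  (bit 7 = 0)
position 0: 110 → 0  (bit 6 = 0)
position 1: 101 → 0  (bit 5 = 0)
position 6: 100 → 1  (bit 4 = 1)
position 4: 011 → 0  (bit 3 = 0)
position 2: 010 → 1  (bit 2 = 1)
position 8: 001 → 1  (bit 1 = 1)
position 7: 000 → 1  (bit 0 = 1)
bits b7..b0 = 00010111 = 23

23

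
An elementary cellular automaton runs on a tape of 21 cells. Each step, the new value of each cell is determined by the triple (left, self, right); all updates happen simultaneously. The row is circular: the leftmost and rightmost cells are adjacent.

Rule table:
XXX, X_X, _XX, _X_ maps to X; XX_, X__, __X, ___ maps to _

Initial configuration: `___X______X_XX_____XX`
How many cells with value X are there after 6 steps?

___X______XXX______X_
___X______XX_______X_
___X______X________X_
___X______X________X_  (fixed point — unchanged through step 6)
count of X: 3

3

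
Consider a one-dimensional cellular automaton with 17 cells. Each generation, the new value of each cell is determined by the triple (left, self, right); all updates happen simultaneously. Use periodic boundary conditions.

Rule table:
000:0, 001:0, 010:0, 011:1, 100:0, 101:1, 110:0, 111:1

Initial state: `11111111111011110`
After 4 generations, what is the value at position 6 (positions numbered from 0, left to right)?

1

generation 1: 11111111110111101
generation 2: 11111111101111011
generation 3: 11111111011110111
generation 4: 11111110111101111
position 6 holds 1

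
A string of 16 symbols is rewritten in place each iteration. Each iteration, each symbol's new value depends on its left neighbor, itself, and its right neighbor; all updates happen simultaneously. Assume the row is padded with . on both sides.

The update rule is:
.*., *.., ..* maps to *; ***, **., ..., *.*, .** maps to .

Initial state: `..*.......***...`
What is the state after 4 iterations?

iteration 1: .***.....*...*..
iteration 2: *...*...***.***.
iteration 3: **.***.*.......*
iteration 4: .......**.....**

.......**.....**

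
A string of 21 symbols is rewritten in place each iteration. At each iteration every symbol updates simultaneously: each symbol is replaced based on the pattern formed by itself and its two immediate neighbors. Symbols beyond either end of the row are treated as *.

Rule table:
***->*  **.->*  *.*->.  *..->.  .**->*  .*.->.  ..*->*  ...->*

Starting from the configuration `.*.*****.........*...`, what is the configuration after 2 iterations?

...*****.********..**
.*******.********.***

.*******.********.***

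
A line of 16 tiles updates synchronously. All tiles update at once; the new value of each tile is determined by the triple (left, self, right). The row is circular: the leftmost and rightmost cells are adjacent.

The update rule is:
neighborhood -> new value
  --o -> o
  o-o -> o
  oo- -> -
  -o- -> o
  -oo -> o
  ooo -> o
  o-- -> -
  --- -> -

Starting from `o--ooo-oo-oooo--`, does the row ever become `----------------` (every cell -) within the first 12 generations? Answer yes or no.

no

o-ooo-oo-oooo--o
-ooo-oo-oooo--oo
ooo-oo-oooo--oo-
oo-oo-oooo--oo-o
o-oo-oooo--oo-oo
-oo-oooo--oo-ooo
oo-oooo--oo-ooo-
o-oooo--oo-ooo-o
-oooo--oo-ooo-oo
oooo--oo-ooo-oo-
ooo--oo-ooo-oo-o
oo--oo-ooo-oo-oo
generation 12 is oo--oo-ooo-oo-oo, still not uniform -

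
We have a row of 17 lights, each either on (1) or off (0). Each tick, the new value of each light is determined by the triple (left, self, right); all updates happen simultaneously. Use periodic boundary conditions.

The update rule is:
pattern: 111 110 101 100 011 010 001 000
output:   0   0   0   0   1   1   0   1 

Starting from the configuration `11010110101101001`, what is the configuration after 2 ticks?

00010100101001001
01010100101001001

01010100101001001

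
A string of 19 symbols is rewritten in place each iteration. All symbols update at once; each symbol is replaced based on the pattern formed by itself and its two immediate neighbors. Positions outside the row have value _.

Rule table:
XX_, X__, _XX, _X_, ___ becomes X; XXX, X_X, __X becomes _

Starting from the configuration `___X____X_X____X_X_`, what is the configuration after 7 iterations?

XX_XXXX_X_XXXX_X_XX
XX_X__X_X_X__X_X_XX
XX_XX_X_X_XX_X_X_XX
XX_XX_X_X_XX_X_X_XX  (fixed point — unchanged through iteration 7)

XX_XX_X_X_XX_X_X_XX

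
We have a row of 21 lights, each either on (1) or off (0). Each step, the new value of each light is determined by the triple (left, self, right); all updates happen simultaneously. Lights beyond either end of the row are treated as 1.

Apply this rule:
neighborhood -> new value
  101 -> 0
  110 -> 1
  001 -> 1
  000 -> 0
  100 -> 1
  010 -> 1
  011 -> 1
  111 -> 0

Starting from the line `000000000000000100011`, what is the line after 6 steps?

010111000110101010110

100000000000001110110
110000000000011010110
011000000000111010110
011100000001101010110
010110000011101010110
010111000110101010110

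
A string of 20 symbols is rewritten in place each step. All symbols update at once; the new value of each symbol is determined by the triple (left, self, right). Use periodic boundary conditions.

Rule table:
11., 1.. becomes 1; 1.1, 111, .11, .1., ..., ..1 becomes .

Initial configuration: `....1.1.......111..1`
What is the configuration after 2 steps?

step 1: 1......1........11..
step 2: .1......1........11.

.1......1........11.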